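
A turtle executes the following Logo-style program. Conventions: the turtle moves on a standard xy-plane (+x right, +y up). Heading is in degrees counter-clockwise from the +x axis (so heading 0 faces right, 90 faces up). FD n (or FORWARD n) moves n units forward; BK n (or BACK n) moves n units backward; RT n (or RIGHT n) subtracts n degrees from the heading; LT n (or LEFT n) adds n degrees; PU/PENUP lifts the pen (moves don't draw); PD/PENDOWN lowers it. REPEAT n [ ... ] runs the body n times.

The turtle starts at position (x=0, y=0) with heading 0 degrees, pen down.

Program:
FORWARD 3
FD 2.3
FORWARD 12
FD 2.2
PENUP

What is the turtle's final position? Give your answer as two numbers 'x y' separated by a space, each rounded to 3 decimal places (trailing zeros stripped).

Answer: 19.5 0

Derivation:
Executing turtle program step by step:
Start: pos=(0,0), heading=0, pen down
FD 3: (0,0) -> (3,0) [heading=0, draw]
FD 2.3: (3,0) -> (5.3,0) [heading=0, draw]
FD 12: (5.3,0) -> (17.3,0) [heading=0, draw]
FD 2.2: (17.3,0) -> (19.5,0) [heading=0, draw]
PU: pen up
Final: pos=(19.5,0), heading=0, 4 segment(s) drawn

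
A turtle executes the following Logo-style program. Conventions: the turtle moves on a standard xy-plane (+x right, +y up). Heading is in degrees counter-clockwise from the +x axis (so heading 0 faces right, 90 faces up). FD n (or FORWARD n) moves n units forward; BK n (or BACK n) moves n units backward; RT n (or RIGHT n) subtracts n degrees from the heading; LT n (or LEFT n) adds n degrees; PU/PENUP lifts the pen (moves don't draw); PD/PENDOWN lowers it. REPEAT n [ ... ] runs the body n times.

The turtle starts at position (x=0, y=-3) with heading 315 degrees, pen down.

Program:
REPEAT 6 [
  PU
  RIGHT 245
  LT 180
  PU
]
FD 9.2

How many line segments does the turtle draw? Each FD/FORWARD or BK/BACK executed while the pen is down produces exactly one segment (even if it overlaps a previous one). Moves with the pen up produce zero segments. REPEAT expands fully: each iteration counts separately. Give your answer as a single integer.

Executing turtle program step by step:
Start: pos=(0,-3), heading=315, pen down
REPEAT 6 [
  -- iteration 1/6 --
  PU: pen up
  RT 245: heading 315 -> 70
  LT 180: heading 70 -> 250
  PU: pen up
  -- iteration 2/6 --
  PU: pen up
  RT 245: heading 250 -> 5
  LT 180: heading 5 -> 185
  PU: pen up
  -- iteration 3/6 --
  PU: pen up
  RT 245: heading 185 -> 300
  LT 180: heading 300 -> 120
  PU: pen up
  -- iteration 4/6 --
  PU: pen up
  RT 245: heading 120 -> 235
  LT 180: heading 235 -> 55
  PU: pen up
  -- iteration 5/6 --
  PU: pen up
  RT 245: heading 55 -> 170
  LT 180: heading 170 -> 350
  PU: pen up
  -- iteration 6/6 --
  PU: pen up
  RT 245: heading 350 -> 105
  LT 180: heading 105 -> 285
  PU: pen up
]
FD 9.2: (0,-3) -> (2.381,-11.887) [heading=285, move]
Final: pos=(2.381,-11.887), heading=285, 0 segment(s) drawn
Segments drawn: 0

Answer: 0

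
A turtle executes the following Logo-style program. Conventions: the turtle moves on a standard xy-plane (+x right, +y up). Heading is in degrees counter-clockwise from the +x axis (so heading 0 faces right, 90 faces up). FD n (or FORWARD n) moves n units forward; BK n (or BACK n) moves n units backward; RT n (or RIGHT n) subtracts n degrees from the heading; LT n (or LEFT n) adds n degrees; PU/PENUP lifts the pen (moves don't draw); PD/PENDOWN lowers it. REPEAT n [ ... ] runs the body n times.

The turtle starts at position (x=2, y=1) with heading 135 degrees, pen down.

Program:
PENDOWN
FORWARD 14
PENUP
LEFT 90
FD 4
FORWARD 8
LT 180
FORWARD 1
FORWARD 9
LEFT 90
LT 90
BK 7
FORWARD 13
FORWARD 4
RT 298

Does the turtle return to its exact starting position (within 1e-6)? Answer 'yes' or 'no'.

Executing turtle program step by step:
Start: pos=(2,1), heading=135, pen down
PD: pen down
FD 14: (2,1) -> (-7.899,10.899) [heading=135, draw]
PU: pen up
LT 90: heading 135 -> 225
FD 4: (-7.899,10.899) -> (-10.728,8.071) [heading=225, move]
FD 8: (-10.728,8.071) -> (-16.385,2.414) [heading=225, move]
LT 180: heading 225 -> 45
FD 1: (-16.385,2.414) -> (-15.678,3.121) [heading=45, move]
FD 9: (-15.678,3.121) -> (-9.314,9.485) [heading=45, move]
LT 90: heading 45 -> 135
LT 90: heading 135 -> 225
BK 7: (-9.314,9.485) -> (-4.364,14.435) [heading=225, move]
FD 13: (-4.364,14.435) -> (-13.556,5.243) [heading=225, move]
FD 4: (-13.556,5.243) -> (-16.385,2.414) [heading=225, move]
RT 298: heading 225 -> 287
Final: pos=(-16.385,2.414), heading=287, 1 segment(s) drawn

Start position: (2, 1)
Final position: (-16.385, 2.414)
Distance = 18.439; >= 1e-6 -> NOT closed

Answer: no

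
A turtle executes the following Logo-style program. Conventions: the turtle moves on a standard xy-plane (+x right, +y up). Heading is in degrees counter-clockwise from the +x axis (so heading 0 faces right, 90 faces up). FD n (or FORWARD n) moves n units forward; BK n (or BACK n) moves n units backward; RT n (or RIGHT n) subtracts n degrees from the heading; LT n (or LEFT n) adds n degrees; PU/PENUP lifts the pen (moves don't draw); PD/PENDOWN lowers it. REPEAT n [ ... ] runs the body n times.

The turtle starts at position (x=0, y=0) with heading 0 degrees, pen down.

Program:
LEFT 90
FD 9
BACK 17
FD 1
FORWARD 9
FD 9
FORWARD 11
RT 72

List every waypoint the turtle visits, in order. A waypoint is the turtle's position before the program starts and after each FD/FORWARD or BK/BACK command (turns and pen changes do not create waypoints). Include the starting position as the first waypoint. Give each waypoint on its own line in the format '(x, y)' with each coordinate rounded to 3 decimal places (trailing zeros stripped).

Executing turtle program step by step:
Start: pos=(0,0), heading=0, pen down
LT 90: heading 0 -> 90
FD 9: (0,0) -> (0,9) [heading=90, draw]
BK 17: (0,9) -> (0,-8) [heading=90, draw]
FD 1: (0,-8) -> (0,-7) [heading=90, draw]
FD 9: (0,-7) -> (0,2) [heading=90, draw]
FD 9: (0,2) -> (0,11) [heading=90, draw]
FD 11: (0,11) -> (0,22) [heading=90, draw]
RT 72: heading 90 -> 18
Final: pos=(0,22), heading=18, 6 segment(s) drawn
Waypoints (7 total):
(0, 0)
(0, 9)
(0, -8)
(0, -7)
(0, 2)
(0, 11)
(0, 22)

Answer: (0, 0)
(0, 9)
(0, -8)
(0, -7)
(0, 2)
(0, 11)
(0, 22)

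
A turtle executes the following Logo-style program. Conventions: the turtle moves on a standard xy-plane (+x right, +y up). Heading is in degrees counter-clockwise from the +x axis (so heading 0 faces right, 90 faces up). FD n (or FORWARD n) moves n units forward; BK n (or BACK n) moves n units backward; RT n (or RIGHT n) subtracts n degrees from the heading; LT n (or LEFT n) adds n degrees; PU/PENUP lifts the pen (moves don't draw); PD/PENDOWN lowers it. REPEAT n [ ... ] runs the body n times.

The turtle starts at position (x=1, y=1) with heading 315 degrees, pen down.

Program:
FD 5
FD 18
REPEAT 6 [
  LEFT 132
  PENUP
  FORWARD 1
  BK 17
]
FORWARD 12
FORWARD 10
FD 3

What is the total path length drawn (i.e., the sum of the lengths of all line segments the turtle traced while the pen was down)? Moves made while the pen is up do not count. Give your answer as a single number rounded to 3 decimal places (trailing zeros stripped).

Executing turtle program step by step:
Start: pos=(1,1), heading=315, pen down
FD 5: (1,1) -> (4.536,-2.536) [heading=315, draw]
FD 18: (4.536,-2.536) -> (17.263,-15.263) [heading=315, draw]
REPEAT 6 [
  -- iteration 1/6 --
  LT 132: heading 315 -> 87
  PU: pen up
  FD 1: (17.263,-15.263) -> (17.316,-14.265) [heading=87, move]
  BK 17: (17.316,-14.265) -> (16.426,-31.242) [heading=87, move]
  -- iteration 2/6 --
  LT 132: heading 87 -> 219
  PU: pen up
  FD 1: (16.426,-31.242) -> (15.649,-31.871) [heading=219, move]
  BK 17: (15.649,-31.871) -> (28.86,-21.172) [heading=219, move]
  -- iteration 3/6 --
  LT 132: heading 219 -> 351
  PU: pen up
  FD 1: (28.86,-21.172) -> (29.848,-21.329) [heading=351, move]
  BK 17: (29.848,-21.329) -> (13.057,-18.669) [heading=351, move]
  -- iteration 4/6 --
  LT 132: heading 351 -> 123
  PU: pen up
  FD 1: (13.057,-18.669) -> (12.513,-17.831) [heading=123, move]
  BK 17: (12.513,-17.831) -> (21.772,-32.088) [heading=123, move]
  -- iteration 5/6 --
  LT 132: heading 123 -> 255
  PU: pen up
  FD 1: (21.772,-32.088) -> (21.513,-33.054) [heading=255, move]
  BK 17: (21.513,-33.054) -> (25.913,-16.633) [heading=255, move]
  -- iteration 6/6 --
  LT 132: heading 255 -> 27
  PU: pen up
  FD 1: (25.913,-16.633) -> (26.804,-16.179) [heading=27, move]
  BK 17: (26.804,-16.179) -> (11.657,-23.897) [heading=27, move]
]
FD 12: (11.657,-23.897) -> (22.349,-18.449) [heading=27, move]
FD 10: (22.349,-18.449) -> (31.259,-13.909) [heading=27, move]
FD 3: (31.259,-13.909) -> (33.932,-12.547) [heading=27, move]
Final: pos=(33.932,-12.547), heading=27, 2 segment(s) drawn

Segment lengths:
  seg 1: (1,1) -> (4.536,-2.536), length = 5
  seg 2: (4.536,-2.536) -> (17.263,-15.263), length = 18
Total = 23

Answer: 23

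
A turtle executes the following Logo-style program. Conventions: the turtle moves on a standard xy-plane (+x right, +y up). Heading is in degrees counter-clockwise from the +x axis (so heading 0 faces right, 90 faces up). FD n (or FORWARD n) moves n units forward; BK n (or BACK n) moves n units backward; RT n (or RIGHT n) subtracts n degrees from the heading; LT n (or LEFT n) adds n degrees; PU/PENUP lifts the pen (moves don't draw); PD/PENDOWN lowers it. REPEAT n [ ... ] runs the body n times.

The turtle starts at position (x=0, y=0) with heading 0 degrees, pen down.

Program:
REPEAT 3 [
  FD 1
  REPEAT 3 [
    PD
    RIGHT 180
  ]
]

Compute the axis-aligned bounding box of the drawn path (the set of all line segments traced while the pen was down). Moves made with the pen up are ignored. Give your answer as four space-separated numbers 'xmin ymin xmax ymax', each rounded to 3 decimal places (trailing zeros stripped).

Answer: 0 0 1 0

Derivation:
Executing turtle program step by step:
Start: pos=(0,0), heading=0, pen down
REPEAT 3 [
  -- iteration 1/3 --
  FD 1: (0,0) -> (1,0) [heading=0, draw]
  REPEAT 3 [
    -- iteration 1/3 --
    PD: pen down
    RT 180: heading 0 -> 180
    -- iteration 2/3 --
    PD: pen down
    RT 180: heading 180 -> 0
    -- iteration 3/3 --
    PD: pen down
    RT 180: heading 0 -> 180
  ]
  -- iteration 2/3 --
  FD 1: (1,0) -> (0,0) [heading=180, draw]
  REPEAT 3 [
    -- iteration 1/3 --
    PD: pen down
    RT 180: heading 180 -> 0
    -- iteration 2/3 --
    PD: pen down
    RT 180: heading 0 -> 180
    -- iteration 3/3 --
    PD: pen down
    RT 180: heading 180 -> 0
  ]
  -- iteration 3/3 --
  FD 1: (0,0) -> (1,0) [heading=0, draw]
  REPEAT 3 [
    -- iteration 1/3 --
    PD: pen down
    RT 180: heading 0 -> 180
    -- iteration 2/3 --
    PD: pen down
    RT 180: heading 180 -> 0
    -- iteration 3/3 --
    PD: pen down
    RT 180: heading 0 -> 180
  ]
]
Final: pos=(1,0), heading=180, 3 segment(s) drawn

Segment endpoints: x in {0, 1}, y in {0, 0, 0}
xmin=0, ymin=0, xmax=1, ymax=0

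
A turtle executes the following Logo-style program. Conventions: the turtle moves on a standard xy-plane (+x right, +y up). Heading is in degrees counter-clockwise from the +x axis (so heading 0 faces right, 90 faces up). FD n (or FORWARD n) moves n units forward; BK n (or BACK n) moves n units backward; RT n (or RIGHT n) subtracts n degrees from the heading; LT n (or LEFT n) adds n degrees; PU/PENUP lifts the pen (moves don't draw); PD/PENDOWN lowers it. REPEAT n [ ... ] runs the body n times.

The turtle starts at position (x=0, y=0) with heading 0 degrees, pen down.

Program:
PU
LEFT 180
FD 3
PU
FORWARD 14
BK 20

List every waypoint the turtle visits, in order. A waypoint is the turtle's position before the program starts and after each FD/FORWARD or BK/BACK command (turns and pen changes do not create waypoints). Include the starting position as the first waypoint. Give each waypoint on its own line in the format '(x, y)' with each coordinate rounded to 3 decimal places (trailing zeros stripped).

Answer: (0, 0)
(-3, 0)
(-17, 0)
(3, 0)

Derivation:
Executing turtle program step by step:
Start: pos=(0,0), heading=0, pen down
PU: pen up
LT 180: heading 0 -> 180
FD 3: (0,0) -> (-3,0) [heading=180, move]
PU: pen up
FD 14: (-3,0) -> (-17,0) [heading=180, move]
BK 20: (-17,0) -> (3,0) [heading=180, move]
Final: pos=(3,0), heading=180, 0 segment(s) drawn
Waypoints (4 total):
(0, 0)
(-3, 0)
(-17, 0)
(3, 0)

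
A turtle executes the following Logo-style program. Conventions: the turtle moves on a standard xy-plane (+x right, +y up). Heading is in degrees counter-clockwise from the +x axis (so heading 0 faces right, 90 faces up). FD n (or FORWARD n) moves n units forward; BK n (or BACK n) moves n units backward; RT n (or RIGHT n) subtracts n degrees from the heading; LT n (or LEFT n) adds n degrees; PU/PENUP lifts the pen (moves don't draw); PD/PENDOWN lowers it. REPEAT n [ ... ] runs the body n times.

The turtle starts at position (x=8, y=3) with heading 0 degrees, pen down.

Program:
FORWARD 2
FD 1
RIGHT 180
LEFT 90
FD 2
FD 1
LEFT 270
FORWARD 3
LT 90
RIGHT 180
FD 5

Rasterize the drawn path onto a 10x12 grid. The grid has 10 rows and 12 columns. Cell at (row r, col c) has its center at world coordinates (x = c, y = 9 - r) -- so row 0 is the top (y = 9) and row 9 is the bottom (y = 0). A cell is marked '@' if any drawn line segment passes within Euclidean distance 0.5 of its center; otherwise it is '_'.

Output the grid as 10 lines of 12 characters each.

Segment 0: (8,3) -> (10,3)
Segment 1: (10,3) -> (11,3)
Segment 2: (11,3) -> (11,1)
Segment 3: (11,1) -> (11,0)
Segment 4: (11,0) -> (8,0)
Segment 5: (8,0) -> (8,5)

Answer: ____________
____________
____________
____________
________@___
________@___
________@@@@
________@__@
________@__@
________@@@@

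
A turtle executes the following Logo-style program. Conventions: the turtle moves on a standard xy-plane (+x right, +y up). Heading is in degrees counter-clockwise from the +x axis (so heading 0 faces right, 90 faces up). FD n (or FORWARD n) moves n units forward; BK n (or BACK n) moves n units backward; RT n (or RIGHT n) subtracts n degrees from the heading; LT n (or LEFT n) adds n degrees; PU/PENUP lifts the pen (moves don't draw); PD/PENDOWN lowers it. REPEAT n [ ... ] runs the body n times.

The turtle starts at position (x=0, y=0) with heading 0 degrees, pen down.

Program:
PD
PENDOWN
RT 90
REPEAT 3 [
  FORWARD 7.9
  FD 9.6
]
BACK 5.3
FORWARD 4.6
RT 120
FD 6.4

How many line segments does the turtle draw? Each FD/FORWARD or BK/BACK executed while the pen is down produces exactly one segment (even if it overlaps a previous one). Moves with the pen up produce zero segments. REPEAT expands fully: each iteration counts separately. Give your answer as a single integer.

Answer: 9

Derivation:
Executing turtle program step by step:
Start: pos=(0,0), heading=0, pen down
PD: pen down
PD: pen down
RT 90: heading 0 -> 270
REPEAT 3 [
  -- iteration 1/3 --
  FD 7.9: (0,0) -> (0,-7.9) [heading=270, draw]
  FD 9.6: (0,-7.9) -> (0,-17.5) [heading=270, draw]
  -- iteration 2/3 --
  FD 7.9: (0,-17.5) -> (0,-25.4) [heading=270, draw]
  FD 9.6: (0,-25.4) -> (0,-35) [heading=270, draw]
  -- iteration 3/3 --
  FD 7.9: (0,-35) -> (0,-42.9) [heading=270, draw]
  FD 9.6: (0,-42.9) -> (0,-52.5) [heading=270, draw]
]
BK 5.3: (0,-52.5) -> (0,-47.2) [heading=270, draw]
FD 4.6: (0,-47.2) -> (0,-51.8) [heading=270, draw]
RT 120: heading 270 -> 150
FD 6.4: (0,-51.8) -> (-5.543,-48.6) [heading=150, draw]
Final: pos=(-5.543,-48.6), heading=150, 9 segment(s) drawn
Segments drawn: 9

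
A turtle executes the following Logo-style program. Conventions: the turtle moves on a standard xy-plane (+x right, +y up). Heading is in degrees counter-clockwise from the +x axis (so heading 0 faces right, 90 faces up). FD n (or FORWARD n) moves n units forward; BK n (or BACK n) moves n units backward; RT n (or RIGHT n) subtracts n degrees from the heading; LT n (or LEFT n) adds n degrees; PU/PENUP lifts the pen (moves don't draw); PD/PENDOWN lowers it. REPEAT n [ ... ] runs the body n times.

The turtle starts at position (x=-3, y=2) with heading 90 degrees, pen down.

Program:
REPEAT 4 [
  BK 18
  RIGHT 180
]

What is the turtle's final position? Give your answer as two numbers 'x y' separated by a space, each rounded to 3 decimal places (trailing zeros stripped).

Executing turtle program step by step:
Start: pos=(-3,2), heading=90, pen down
REPEAT 4 [
  -- iteration 1/4 --
  BK 18: (-3,2) -> (-3,-16) [heading=90, draw]
  RT 180: heading 90 -> 270
  -- iteration 2/4 --
  BK 18: (-3,-16) -> (-3,2) [heading=270, draw]
  RT 180: heading 270 -> 90
  -- iteration 3/4 --
  BK 18: (-3,2) -> (-3,-16) [heading=90, draw]
  RT 180: heading 90 -> 270
  -- iteration 4/4 --
  BK 18: (-3,-16) -> (-3,2) [heading=270, draw]
  RT 180: heading 270 -> 90
]
Final: pos=(-3,2), heading=90, 4 segment(s) drawn

Answer: -3 2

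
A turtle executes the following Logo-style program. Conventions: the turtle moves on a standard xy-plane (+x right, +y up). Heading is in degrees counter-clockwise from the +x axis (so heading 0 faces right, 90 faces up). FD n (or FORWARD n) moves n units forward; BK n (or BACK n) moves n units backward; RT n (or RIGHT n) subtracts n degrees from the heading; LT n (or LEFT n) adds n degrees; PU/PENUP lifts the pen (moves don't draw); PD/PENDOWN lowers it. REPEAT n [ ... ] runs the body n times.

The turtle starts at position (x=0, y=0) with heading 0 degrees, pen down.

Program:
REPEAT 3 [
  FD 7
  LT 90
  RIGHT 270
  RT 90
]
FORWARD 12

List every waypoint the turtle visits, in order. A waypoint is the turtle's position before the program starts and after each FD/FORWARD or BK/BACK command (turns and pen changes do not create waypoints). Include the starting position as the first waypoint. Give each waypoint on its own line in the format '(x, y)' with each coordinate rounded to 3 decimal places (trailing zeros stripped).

Answer: (0, 0)
(7, 0)
(7, 7)
(0, 7)
(0, -5)

Derivation:
Executing turtle program step by step:
Start: pos=(0,0), heading=0, pen down
REPEAT 3 [
  -- iteration 1/3 --
  FD 7: (0,0) -> (7,0) [heading=0, draw]
  LT 90: heading 0 -> 90
  RT 270: heading 90 -> 180
  RT 90: heading 180 -> 90
  -- iteration 2/3 --
  FD 7: (7,0) -> (7,7) [heading=90, draw]
  LT 90: heading 90 -> 180
  RT 270: heading 180 -> 270
  RT 90: heading 270 -> 180
  -- iteration 3/3 --
  FD 7: (7,7) -> (0,7) [heading=180, draw]
  LT 90: heading 180 -> 270
  RT 270: heading 270 -> 0
  RT 90: heading 0 -> 270
]
FD 12: (0,7) -> (0,-5) [heading=270, draw]
Final: pos=(0,-5), heading=270, 4 segment(s) drawn
Waypoints (5 total):
(0, 0)
(7, 0)
(7, 7)
(0, 7)
(0, -5)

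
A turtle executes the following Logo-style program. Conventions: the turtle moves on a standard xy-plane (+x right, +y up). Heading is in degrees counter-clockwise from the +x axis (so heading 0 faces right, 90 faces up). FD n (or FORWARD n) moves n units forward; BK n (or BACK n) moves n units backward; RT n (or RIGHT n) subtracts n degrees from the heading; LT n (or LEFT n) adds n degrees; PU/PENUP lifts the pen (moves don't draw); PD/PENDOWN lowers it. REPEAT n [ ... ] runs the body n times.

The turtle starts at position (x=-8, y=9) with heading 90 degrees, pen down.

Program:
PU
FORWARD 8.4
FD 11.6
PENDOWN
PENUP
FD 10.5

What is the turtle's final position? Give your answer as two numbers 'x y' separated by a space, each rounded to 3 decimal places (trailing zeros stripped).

Executing turtle program step by step:
Start: pos=(-8,9), heading=90, pen down
PU: pen up
FD 8.4: (-8,9) -> (-8,17.4) [heading=90, move]
FD 11.6: (-8,17.4) -> (-8,29) [heading=90, move]
PD: pen down
PU: pen up
FD 10.5: (-8,29) -> (-8,39.5) [heading=90, move]
Final: pos=(-8,39.5), heading=90, 0 segment(s) drawn

Answer: -8 39.5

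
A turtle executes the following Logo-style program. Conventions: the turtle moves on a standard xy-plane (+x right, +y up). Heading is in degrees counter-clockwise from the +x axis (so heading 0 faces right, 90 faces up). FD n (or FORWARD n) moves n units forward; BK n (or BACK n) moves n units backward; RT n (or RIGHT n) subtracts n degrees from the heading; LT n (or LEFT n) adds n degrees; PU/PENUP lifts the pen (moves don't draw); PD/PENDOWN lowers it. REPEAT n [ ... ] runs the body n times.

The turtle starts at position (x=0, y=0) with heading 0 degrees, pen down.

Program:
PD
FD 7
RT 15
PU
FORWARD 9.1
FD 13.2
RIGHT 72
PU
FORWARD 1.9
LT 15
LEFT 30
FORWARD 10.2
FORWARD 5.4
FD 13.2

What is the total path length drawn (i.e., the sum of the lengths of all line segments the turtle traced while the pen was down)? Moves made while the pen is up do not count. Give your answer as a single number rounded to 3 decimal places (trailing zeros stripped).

Answer: 7

Derivation:
Executing turtle program step by step:
Start: pos=(0,0), heading=0, pen down
PD: pen down
FD 7: (0,0) -> (7,0) [heading=0, draw]
RT 15: heading 0 -> 345
PU: pen up
FD 9.1: (7,0) -> (15.79,-2.355) [heading=345, move]
FD 13.2: (15.79,-2.355) -> (28.54,-5.772) [heading=345, move]
RT 72: heading 345 -> 273
PU: pen up
FD 1.9: (28.54,-5.772) -> (28.64,-7.669) [heading=273, move]
LT 15: heading 273 -> 288
LT 30: heading 288 -> 318
FD 10.2: (28.64,-7.669) -> (36.22,-14.494) [heading=318, move]
FD 5.4: (36.22,-14.494) -> (40.233,-18.107) [heading=318, move]
FD 13.2: (40.233,-18.107) -> (50.042,-26.94) [heading=318, move]
Final: pos=(50.042,-26.94), heading=318, 1 segment(s) drawn

Segment lengths:
  seg 1: (0,0) -> (7,0), length = 7
Total = 7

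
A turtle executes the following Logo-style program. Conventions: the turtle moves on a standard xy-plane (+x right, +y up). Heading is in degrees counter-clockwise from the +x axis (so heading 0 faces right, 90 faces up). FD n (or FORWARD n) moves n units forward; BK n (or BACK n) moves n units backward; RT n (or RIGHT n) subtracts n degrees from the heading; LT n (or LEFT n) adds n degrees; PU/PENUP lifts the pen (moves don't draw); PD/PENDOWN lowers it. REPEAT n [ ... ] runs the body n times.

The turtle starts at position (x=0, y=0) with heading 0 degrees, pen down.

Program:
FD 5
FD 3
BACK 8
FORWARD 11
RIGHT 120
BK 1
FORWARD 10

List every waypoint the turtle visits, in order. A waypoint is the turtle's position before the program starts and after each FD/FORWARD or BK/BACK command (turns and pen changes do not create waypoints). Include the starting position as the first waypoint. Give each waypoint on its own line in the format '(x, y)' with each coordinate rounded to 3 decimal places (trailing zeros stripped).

Answer: (0, 0)
(5, 0)
(8, 0)
(0, 0)
(11, 0)
(11.5, 0.866)
(6.5, -7.794)

Derivation:
Executing turtle program step by step:
Start: pos=(0,0), heading=0, pen down
FD 5: (0,0) -> (5,0) [heading=0, draw]
FD 3: (5,0) -> (8,0) [heading=0, draw]
BK 8: (8,0) -> (0,0) [heading=0, draw]
FD 11: (0,0) -> (11,0) [heading=0, draw]
RT 120: heading 0 -> 240
BK 1: (11,0) -> (11.5,0.866) [heading=240, draw]
FD 10: (11.5,0.866) -> (6.5,-7.794) [heading=240, draw]
Final: pos=(6.5,-7.794), heading=240, 6 segment(s) drawn
Waypoints (7 total):
(0, 0)
(5, 0)
(8, 0)
(0, 0)
(11, 0)
(11.5, 0.866)
(6.5, -7.794)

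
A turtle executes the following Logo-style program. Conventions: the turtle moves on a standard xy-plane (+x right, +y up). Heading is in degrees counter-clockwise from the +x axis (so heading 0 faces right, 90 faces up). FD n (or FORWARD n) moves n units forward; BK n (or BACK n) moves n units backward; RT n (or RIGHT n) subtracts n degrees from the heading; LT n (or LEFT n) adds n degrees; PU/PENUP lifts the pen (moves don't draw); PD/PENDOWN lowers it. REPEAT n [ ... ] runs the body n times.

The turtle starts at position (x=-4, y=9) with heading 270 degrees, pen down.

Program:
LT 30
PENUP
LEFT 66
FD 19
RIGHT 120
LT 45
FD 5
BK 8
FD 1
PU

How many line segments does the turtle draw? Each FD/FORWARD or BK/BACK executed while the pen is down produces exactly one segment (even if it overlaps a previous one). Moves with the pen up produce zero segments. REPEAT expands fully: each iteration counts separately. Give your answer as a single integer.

Executing turtle program step by step:
Start: pos=(-4,9), heading=270, pen down
LT 30: heading 270 -> 300
PU: pen up
LT 66: heading 300 -> 6
FD 19: (-4,9) -> (14.896,10.986) [heading=6, move]
RT 120: heading 6 -> 246
LT 45: heading 246 -> 291
FD 5: (14.896,10.986) -> (16.688,6.318) [heading=291, move]
BK 8: (16.688,6.318) -> (13.821,13.787) [heading=291, move]
FD 1: (13.821,13.787) -> (14.179,12.853) [heading=291, move]
PU: pen up
Final: pos=(14.179,12.853), heading=291, 0 segment(s) drawn
Segments drawn: 0

Answer: 0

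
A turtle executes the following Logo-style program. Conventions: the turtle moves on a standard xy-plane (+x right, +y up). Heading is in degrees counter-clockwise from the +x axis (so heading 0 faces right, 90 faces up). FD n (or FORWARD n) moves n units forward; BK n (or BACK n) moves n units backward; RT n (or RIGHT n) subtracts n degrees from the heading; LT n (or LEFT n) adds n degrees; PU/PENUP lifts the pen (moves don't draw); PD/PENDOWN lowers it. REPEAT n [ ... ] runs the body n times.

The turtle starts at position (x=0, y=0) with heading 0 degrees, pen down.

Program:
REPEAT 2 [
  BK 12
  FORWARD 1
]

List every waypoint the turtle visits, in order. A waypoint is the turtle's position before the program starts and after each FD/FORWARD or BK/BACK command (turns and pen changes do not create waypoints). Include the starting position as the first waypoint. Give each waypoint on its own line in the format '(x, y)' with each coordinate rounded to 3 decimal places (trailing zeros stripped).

Executing turtle program step by step:
Start: pos=(0,0), heading=0, pen down
REPEAT 2 [
  -- iteration 1/2 --
  BK 12: (0,0) -> (-12,0) [heading=0, draw]
  FD 1: (-12,0) -> (-11,0) [heading=0, draw]
  -- iteration 2/2 --
  BK 12: (-11,0) -> (-23,0) [heading=0, draw]
  FD 1: (-23,0) -> (-22,0) [heading=0, draw]
]
Final: pos=(-22,0), heading=0, 4 segment(s) drawn
Waypoints (5 total):
(0, 0)
(-12, 0)
(-11, 0)
(-23, 0)
(-22, 0)

Answer: (0, 0)
(-12, 0)
(-11, 0)
(-23, 0)
(-22, 0)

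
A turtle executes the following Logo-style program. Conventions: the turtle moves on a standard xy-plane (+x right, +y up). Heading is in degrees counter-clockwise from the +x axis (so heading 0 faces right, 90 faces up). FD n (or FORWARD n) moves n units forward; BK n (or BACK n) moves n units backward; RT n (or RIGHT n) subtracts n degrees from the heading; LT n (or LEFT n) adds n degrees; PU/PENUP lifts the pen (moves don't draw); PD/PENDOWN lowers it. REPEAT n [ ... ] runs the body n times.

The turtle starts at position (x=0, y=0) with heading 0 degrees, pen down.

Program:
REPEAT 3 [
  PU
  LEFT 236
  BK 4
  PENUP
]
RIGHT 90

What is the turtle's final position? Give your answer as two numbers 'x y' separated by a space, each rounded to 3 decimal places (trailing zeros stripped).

Answer: -0.177 0.439

Derivation:
Executing turtle program step by step:
Start: pos=(0,0), heading=0, pen down
REPEAT 3 [
  -- iteration 1/3 --
  PU: pen up
  LT 236: heading 0 -> 236
  BK 4: (0,0) -> (2.237,3.316) [heading=236, move]
  PU: pen up
  -- iteration 2/3 --
  PU: pen up
  LT 236: heading 236 -> 112
  BK 4: (2.237,3.316) -> (3.735,-0.393) [heading=112, move]
  PU: pen up
  -- iteration 3/3 --
  PU: pen up
  LT 236: heading 112 -> 348
  BK 4: (3.735,-0.393) -> (-0.177,0.439) [heading=348, move]
  PU: pen up
]
RT 90: heading 348 -> 258
Final: pos=(-0.177,0.439), heading=258, 0 segment(s) drawn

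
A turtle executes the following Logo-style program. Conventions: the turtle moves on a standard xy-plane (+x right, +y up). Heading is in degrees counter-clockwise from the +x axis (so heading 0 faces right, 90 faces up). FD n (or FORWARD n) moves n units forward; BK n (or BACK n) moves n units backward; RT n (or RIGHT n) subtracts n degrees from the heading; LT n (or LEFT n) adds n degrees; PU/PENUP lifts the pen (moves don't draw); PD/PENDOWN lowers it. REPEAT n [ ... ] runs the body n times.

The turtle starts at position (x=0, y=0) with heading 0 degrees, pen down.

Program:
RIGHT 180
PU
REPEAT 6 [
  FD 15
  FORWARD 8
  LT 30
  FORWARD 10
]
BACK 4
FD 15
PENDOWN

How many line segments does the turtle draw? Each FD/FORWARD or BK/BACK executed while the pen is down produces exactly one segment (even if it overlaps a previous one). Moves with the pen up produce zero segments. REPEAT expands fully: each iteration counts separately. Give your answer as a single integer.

Answer: 0

Derivation:
Executing turtle program step by step:
Start: pos=(0,0), heading=0, pen down
RT 180: heading 0 -> 180
PU: pen up
REPEAT 6 [
  -- iteration 1/6 --
  FD 15: (0,0) -> (-15,0) [heading=180, move]
  FD 8: (-15,0) -> (-23,0) [heading=180, move]
  LT 30: heading 180 -> 210
  FD 10: (-23,0) -> (-31.66,-5) [heading=210, move]
  -- iteration 2/6 --
  FD 15: (-31.66,-5) -> (-44.651,-12.5) [heading=210, move]
  FD 8: (-44.651,-12.5) -> (-51.579,-16.5) [heading=210, move]
  LT 30: heading 210 -> 240
  FD 10: (-51.579,-16.5) -> (-56.579,-25.16) [heading=240, move]
  -- iteration 3/6 --
  FD 15: (-56.579,-25.16) -> (-64.079,-38.151) [heading=240, move]
  FD 8: (-64.079,-38.151) -> (-68.079,-45.079) [heading=240, move]
  LT 30: heading 240 -> 270
  FD 10: (-68.079,-45.079) -> (-68.079,-55.079) [heading=270, move]
  -- iteration 4/6 --
  FD 15: (-68.079,-55.079) -> (-68.079,-70.079) [heading=270, move]
  FD 8: (-68.079,-70.079) -> (-68.079,-78.079) [heading=270, move]
  LT 30: heading 270 -> 300
  FD 10: (-68.079,-78.079) -> (-63.079,-86.739) [heading=300, move]
  -- iteration 5/6 --
  FD 15: (-63.079,-86.739) -> (-55.579,-99.729) [heading=300, move]
  FD 8: (-55.579,-99.729) -> (-51.579,-106.658) [heading=300, move]
  LT 30: heading 300 -> 330
  FD 10: (-51.579,-106.658) -> (-42.919,-111.658) [heading=330, move]
  -- iteration 6/6 --
  FD 15: (-42.919,-111.658) -> (-29.928,-119.158) [heading=330, move]
  FD 8: (-29.928,-119.158) -> (-23,-123.158) [heading=330, move]
  LT 30: heading 330 -> 0
  FD 10: (-23,-123.158) -> (-13,-123.158) [heading=0, move]
]
BK 4: (-13,-123.158) -> (-17,-123.158) [heading=0, move]
FD 15: (-17,-123.158) -> (-2,-123.158) [heading=0, move]
PD: pen down
Final: pos=(-2,-123.158), heading=0, 0 segment(s) drawn
Segments drawn: 0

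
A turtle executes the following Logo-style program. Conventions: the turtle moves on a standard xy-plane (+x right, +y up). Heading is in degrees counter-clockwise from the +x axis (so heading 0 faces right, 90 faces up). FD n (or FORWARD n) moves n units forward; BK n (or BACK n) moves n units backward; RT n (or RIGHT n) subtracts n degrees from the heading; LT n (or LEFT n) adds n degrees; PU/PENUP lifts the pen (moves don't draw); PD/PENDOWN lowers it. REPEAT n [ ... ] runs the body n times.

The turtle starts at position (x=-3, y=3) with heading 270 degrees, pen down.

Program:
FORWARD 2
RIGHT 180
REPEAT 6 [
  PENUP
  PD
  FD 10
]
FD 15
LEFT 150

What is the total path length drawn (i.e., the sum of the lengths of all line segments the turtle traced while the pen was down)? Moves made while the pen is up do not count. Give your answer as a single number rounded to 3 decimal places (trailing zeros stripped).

Executing turtle program step by step:
Start: pos=(-3,3), heading=270, pen down
FD 2: (-3,3) -> (-3,1) [heading=270, draw]
RT 180: heading 270 -> 90
REPEAT 6 [
  -- iteration 1/6 --
  PU: pen up
  PD: pen down
  FD 10: (-3,1) -> (-3,11) [heading=90, draw]
  -- iteration 2/6 --
  PU: pen up
  PD: pen down
  FD 10: (-3,11) -> (-3,21) [heading=90, draw]
  -- iteration 3/6 --
  PU: pen up
  PD: pen down
  FD 10: (-3,21) -> (-3,31) [heading=90, draw]
  -- iteration 4/6 --
  PU: pen up
  PD: pen down
  FD 10: (-3,31) -> (-3,41) [heading=90, draw]
  -- iteration 5/6 --
  PU: pen up
  PD: pen down
  FD 10: (-3,41) -> (-3,51) [heading=90, draw]
  -- iteration 6/6 --
  PU: pen up
  PD: pen down
  FD 10: (-3,51) -> (-3,61) [heading=90, draw]
]
FD 15: (-3,61) -> (-3,76) [heading=90, draw]
LT 150: heading 90 -> 240
Final: pos=(-3,76), heading=240, 8 segment(s) drawn

Segment lengths:
  seg 1: (-3,3) -> (-3,1), length = 2
  seg 2: (-3,1) -> (-3,11), length = 10
  seg 3: (-3,11) -> (-3,21), length = 10
  seg 4: (-3,21) -> (-3,31), length = 10
  seg 5: (-3,31) -> (-3,41), length = 10
  seg 6: (-3,41) -> (-3,51), length = 10
  seg 7: (-3,51) -> (-3,61), length = 10
  seg 8: (-3,61) -> (-3,76), length = 15
Total = 77

Answer: 77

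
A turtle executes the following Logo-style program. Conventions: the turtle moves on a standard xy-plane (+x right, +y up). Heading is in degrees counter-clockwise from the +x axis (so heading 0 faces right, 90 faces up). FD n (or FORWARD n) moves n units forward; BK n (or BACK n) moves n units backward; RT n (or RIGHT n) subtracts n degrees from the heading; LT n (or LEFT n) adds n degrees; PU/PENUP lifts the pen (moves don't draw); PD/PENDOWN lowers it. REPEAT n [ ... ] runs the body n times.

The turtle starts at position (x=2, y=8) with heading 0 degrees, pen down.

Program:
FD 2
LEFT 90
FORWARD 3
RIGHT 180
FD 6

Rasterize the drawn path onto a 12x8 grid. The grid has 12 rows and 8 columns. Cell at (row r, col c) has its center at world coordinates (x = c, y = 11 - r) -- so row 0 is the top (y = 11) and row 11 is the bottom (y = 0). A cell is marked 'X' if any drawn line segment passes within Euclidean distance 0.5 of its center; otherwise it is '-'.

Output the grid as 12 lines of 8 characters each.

Answer: ----X---
----X---
----X---
--XXX---
----X---
----X---
----X---
--------
--------
--------
--------
--------

Derivation:
Segment 0: (2,8) -> (4,8)
Segment 1: (4,8) -> (4,11)
Segment 2: (4,11) -> (4,5)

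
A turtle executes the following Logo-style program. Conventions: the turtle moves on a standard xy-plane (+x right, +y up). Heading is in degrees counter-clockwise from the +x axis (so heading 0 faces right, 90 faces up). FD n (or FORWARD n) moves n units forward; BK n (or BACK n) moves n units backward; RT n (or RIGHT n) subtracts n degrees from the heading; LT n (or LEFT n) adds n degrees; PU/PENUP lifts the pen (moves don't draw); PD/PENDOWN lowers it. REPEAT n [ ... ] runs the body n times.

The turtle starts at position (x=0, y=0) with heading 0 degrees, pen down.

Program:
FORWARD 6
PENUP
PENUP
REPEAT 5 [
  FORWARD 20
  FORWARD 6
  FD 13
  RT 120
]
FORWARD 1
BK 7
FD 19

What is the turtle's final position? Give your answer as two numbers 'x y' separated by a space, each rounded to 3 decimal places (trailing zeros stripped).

Answer: 19 -22.517

Derivation:
Executing turtle program step by step:
Start: pos=(0,0), heading=0, pen down
FD 6: (0,0) -> (6,0) [heading=0, draw]
PU: pen up
PU: pen up
REPEAT 5 [
  -- iteration 1/5 --
  FD 20: (6,0) -> (26,0) [heading=0, move]
  FD 6: (26,0) -> (32,0) [heading=0, move]
  FD 13: (32,0) -> (45,0) [heading=0, move]
  RT 120: heading 0 -> 240
  -- iteration 2/5 --
  FD 20: (45,0) -> (35,-17.321) [heading=240, move]
  FD 6: (35,-17.321) -> (32,-22.517) [heading=240, move]
  FD 13: (32,-22.517) -> (25.5,-33.775) [heading=240, move]
  RT 120: heading 240 -> 120
  -- iteration 3/5 --
  FD 20: (25.5,-33.775) -> (15.5,-16.454) [heading=120, move]
  FD 6: (15.5,-16.454) -> (12.5,-11.258) [heading=120, move]
  FD 13: (12.5,-11.258) -> (6,0) [heading=120, move]
  RT 120: heading 120 -> 0
  -- iteration 4/5 --
  FD 20: (6,0) -> (26,0) [heading=0, move]
  FD 6: (26,0) -> (32,0) [heading=0, move]
  FD 13: (32,0) -> (45,0) [heading=0, move]
  RT 120: heading 0 -> 240
  -- iteration 5/5 --
  FD 20: (45,0) -> (35,-17.321) [heading=240, move]
  FD 6: (35,-17.321) -> (32,-22.517) [heading=240, move]
  FD 13: (32,-22.517) -> (25.5,-33.775) [heading=240, move]
  RT 120: heading 240 -> 120
]
FD 1: (25.5,-33.775) -> (25,-32.909) [heading=120, move]
BK 7: (25,-32.909) -> (28.5,-38.971) [heading=120, move]
FD 19: (28.5,-38.971) -> (19,-22.517) [heading=120, move]
Final: pos=(19,-22.517), heading=120, 1 segment(s) drawn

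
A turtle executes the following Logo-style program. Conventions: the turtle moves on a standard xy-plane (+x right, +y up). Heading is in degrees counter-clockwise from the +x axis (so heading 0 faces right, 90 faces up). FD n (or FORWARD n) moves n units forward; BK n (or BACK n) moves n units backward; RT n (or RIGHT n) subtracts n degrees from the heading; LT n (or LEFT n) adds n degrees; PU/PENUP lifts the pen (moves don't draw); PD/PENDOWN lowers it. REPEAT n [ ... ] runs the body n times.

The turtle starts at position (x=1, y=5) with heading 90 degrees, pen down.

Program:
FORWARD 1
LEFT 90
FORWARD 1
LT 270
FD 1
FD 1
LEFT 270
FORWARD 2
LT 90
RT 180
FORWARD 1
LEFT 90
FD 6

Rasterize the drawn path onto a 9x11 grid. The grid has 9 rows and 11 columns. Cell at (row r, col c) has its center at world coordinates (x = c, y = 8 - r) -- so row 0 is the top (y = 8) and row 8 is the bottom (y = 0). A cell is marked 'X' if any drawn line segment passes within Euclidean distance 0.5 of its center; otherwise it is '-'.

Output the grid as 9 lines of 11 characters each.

Segment 0: (1,5) -> (1,6)
Segment 1: (1,6) -> (0,6)
Segment 2: (0,6) -> (0,7)
Segment 3: (0,7) -> (0,8)
Segment 4: (0,8) -> (2,8)
Segment 5: (2,8) -> (2,7)
Segment 6: (2,7) -> (8,7)

Answer: XXX--------
X-XXXXXXX--
XX---------
-X---------
-----------
-----------
-----------
-----------
-----------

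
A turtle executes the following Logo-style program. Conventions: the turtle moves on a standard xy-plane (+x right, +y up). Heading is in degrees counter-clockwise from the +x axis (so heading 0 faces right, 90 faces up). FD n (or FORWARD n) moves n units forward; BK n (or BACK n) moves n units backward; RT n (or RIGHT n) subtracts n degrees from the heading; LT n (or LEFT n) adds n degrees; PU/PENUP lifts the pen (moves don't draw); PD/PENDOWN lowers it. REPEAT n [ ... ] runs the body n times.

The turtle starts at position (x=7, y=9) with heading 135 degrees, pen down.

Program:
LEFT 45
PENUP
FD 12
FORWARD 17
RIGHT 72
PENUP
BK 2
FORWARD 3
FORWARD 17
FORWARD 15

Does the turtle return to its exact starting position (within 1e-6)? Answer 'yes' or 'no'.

Answer: no

Derivation:
Executing turtle program step by step:
Start: pos=(7,9), heading=135, pen down
LT 45: heading 135 -> 180
PU: pen up
FD 12: (7,9) -> (-5,9) [heading=180, move]
FD 17: (-5,9) -> (-22,9) [heading=180, move]
RT 72: heading 180 -> 108
PU: pen up
BK 2: (-22,9) -> (-21.382,7.098) [heading=108, move]
FD 3: (-21.382,7.098) -> (-22.309,9.951) [heading=108, move]
FD 17: (-22.309,9.951) -> (-27.562,26.119) [heading=108, move]
FD 15: (-27.562,26.119) -> (-32.198,40.385) [heading=108, move]
Final: pos=(-32.198,40.385), heading=108, 0 segment(s) drawn

Start position: (7, 9)
Final position: (-32.198, 40.385)
Distance = 50.214; >= 1e-6 -> NOT closed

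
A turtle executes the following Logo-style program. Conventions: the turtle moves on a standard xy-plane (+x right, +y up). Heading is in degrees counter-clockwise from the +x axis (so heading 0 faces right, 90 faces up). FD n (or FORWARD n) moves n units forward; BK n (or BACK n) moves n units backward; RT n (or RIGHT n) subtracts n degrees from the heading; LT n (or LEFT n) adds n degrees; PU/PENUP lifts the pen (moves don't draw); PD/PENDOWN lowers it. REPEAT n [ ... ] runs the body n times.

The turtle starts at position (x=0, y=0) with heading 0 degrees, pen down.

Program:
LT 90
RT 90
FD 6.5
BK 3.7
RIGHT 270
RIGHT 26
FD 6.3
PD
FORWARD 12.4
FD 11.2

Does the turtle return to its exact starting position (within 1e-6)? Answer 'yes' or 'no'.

Executing turtle program step by step:
Start: pos=(0,0), heading=0, pen down
LT 90: heading 0 -> 90
RT 90: heading 90 -> 0
FD 6.5: (0,0) -> (6.5,0) [heading=0, draw]
BK 3.7: (6.5,0) -> (2.8,0) [heading=0, draw]
RT 270: heading 0 -> 90
RT 26: heading 90 -> 64
FD 6.3: (2.8,0) -> (5.562,5.662) [heading=64, draw]
PD: pen down
FD 12.4: (5.562,5.662) -> (10.998,16.807) [heading=64, draw]
FD 11.2: (10.998,16.807) -> (15.907,26.874) [heading=64, draw]
Final: pos=(15.907,26.874), heading=64, 5 segment(s) drawn

Start position: (0, 0)
Final position: (15.907, 26.874)
Distance = 31.229; >= 1e-6 -> NOT closed

Answer: no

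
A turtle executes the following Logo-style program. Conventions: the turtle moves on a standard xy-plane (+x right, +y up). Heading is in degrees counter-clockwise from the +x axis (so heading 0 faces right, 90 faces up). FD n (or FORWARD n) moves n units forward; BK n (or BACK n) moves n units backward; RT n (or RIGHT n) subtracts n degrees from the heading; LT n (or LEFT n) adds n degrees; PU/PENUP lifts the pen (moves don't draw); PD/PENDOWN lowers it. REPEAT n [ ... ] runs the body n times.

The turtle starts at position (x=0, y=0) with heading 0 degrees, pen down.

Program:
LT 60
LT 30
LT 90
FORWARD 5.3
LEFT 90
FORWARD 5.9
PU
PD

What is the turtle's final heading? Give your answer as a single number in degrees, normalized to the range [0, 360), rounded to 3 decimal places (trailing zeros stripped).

Executing turtle program step by step:
Start: pos=(0,0), heading=0, pen down
LT 60: heading 0 -> 60
LT 30: heading 60 -> 90
LT 90: heading 90 -> 180
FD 5.3: (0,0) -> (-5.3,0) [heading=180, draw]
LT 90: heading 180 -> 270
FD 5.9: (-5.3,0) -> (-5.3,-5.9) [heading=270, draw]
PU: pen up
PD: pen down
Final: pos=(-5.3,-5.9), heading=270, 2 segment(s) drawn

Answer: 270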